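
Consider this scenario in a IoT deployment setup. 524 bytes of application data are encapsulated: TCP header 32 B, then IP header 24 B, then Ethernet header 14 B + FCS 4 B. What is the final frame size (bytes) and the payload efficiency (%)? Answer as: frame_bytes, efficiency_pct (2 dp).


TCP segment = 524 + 32 = 556 B
IP packet = 556 + 24 = 580 B
Ethernet frame = 580 + 14 + 4 = 598 B
Efficiency = app / frame = 524 / 598 = 0.876254 = 87.6254% -> 87.63% (2 dp)

598, 87.63


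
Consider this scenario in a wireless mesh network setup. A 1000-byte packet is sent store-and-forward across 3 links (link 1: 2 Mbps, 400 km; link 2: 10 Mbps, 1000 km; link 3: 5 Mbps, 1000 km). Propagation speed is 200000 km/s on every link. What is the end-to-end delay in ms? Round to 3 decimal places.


Packet = 1000 bytes = 8000 bits. Store-and-forward: sum (t_trans + t_prop) per link.
Link 1: t_trans = 8000/(2*10^6) s = 4.0000 ms; t_prop = 400/200000 s = 2.0000 ms; subtotal = 6.0000 ms
Link 2: t_trans = 8000/(10*10^6) s = 0.8000 ms; t_prop = 1000/200000 s = 5.0000 ms; subtotal = 5.8000 ms
Link 3: t_trans = 8000/(5*10^6) s = 1.6000 ms; t_prop = 1000/200000 s = 5.0000 ms; subtotal = 6.6000 ms
End-to-end = 6.0000 + 5.8000 + 6.6000 = 18.4000 ms -> 18.400 ms (3 dp)

18.400


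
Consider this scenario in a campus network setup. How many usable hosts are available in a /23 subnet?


Given: subnet mask /23
Host bits = 32 - 23 = 9
Total addresses = 2^9 = 512
Usable hosts = 512 - 2 (network + broadcast) = 510

510


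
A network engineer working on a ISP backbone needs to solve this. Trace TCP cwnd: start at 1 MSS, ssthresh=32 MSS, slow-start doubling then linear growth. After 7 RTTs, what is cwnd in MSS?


RTT 0: cwnd = 1 MSS (initial)
RTT 1: cwnd = 2 MSS (slow start, doubled)
RTT 2: cwnd = 4 MSS (slow start, doubled)
RTT 3: cwnd = 8 MSS (slow start, doubled)
RTT 4: cwnd = 16 MSS (slow start, doubled)
RTT 5: cwnd = 32 MSS (slow start, doubled)
RTT 6: cwnd = 33 MSS (congestion avoidance, +1)
RTT 7: cwnd = 34 MSS (congestion avoidance, +1)

34


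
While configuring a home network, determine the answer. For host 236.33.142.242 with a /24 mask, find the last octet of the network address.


Given: IP = 236.33.142.242, prefix = /24
Subnet mask = 255.255.255.0
Last octet of IP: 242
Last octet of mask: 0
Network last octet = 242 AND 0 = 0

0


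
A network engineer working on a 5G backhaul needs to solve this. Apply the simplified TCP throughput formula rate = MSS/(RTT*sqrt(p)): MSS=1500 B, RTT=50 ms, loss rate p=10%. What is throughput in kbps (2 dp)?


Given: MSS = 1500 bytes, RTT = 50 ms, loss = 10%
RTT in seconds = 50 / 1000 = 0.05
Loss rate = 10% = 0.1
sqrt(loss) = sqrt(0.1) = 0.316227766017
Throughput (bytes/s) = 1500 / (0.05 * 0.316227766017) = 94868.3298
Throughput (kbps) = 94868.3298 * 8 / 1000 = 758.946638 -> 758.95 kbps (2 dp)

758.95


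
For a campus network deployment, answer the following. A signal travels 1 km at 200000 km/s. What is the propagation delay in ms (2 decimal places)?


Given: distance = 1 km, speed = 200000 km/s
Delay = distance / speed = 1 / 200000 seconds
Delay in ms = 1 * 1000 / 200000
Delay = 0.0050 ms
Rounded to 2 dp = 0.01 ms

0.01


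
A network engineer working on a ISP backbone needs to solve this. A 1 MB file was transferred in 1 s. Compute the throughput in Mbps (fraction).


Given: file = 1 MB, time = 1 s
File in Mb = 1 * 8 = 8 Mb
Throughput = 8 / 1 Mbps
Throughput = 8 Mbps

8


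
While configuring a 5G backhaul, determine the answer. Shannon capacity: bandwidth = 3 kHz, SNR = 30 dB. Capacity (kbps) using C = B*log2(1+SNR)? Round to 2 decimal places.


Given: B = 3 kHz, SNR = 30 dB
SNR linear = 10^(30/10) = 1000
1 + SNR = 1001
log2(1001) = 9.9672262588
C = 3 * 1000 * 9.9672262588 = 29901.6788 bps
C = 29.901679 kbps -> 29.90 kbps (2 dp)

29.90


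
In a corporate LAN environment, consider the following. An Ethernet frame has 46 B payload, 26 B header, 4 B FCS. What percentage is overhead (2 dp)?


Given: payload = 46 B, header = 26 B, trailer = 4 B
Overhead bytes = header + trailer = 26 + 4 = 30
Total frame = payload + overhead = 46 + 30 = 76
Overhead % = 30 / 76 * 100 = 39.4737% -> 39.47% (2 dp)

39.47


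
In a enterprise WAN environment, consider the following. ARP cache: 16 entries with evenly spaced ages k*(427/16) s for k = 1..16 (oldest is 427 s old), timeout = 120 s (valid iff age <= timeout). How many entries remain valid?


Ages are k * 427/16 s for k = 1..16 (spacing = 26.6875 s).
Entry k is valid iff k * 427/16 <= 120 iff k <= 16 * 120 / 427 = 4.4965
n_valid = floor(4.4965) = 4
(n_stale = 16 - 4 = 12)

4


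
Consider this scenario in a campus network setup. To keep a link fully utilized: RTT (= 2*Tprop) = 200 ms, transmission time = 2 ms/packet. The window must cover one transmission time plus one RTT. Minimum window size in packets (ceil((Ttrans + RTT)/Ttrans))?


Given: Ttrans = 2 ms, RTT = 200 ms (= 2 * Tprop, Tprop = 100 ms)
Time until first ACK returns = Ttrans + RTT = 2 + 200 = 202 ms
Need W * Ttrans >= Ttrans + RTT  ->  W >= (Ttrans + RTT) / Ttrans
(Ttrans + RTT) / Ttrans = 202 / 2 = 101
W_min = ceil(101) = 101

101


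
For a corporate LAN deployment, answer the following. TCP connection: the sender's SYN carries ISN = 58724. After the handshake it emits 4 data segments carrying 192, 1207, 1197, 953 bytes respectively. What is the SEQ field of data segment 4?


The SYN occupies sequence number ISN = 58724, so the first data byte is ISN + 1 = 58725.
SEQ of data segment i = (ISN + 1) + sum of payload sizes of segments 1..i-1.
Segment 1: SEQ = 58725, payload = 192 bytes
Segment 2: SEQ = 58917, payload = 1207 bytes
Segment 3: SEQ = 60124, payload = 1197 bytes
Segment 4: SEQ = 61321, payload = 953 bytes
SEQ of segment 4 = 58725 + 192 + 1207 + 1197 = 61321

61321


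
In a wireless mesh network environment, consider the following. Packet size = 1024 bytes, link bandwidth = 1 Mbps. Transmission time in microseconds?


Given: packet = 1024 bytes, bandwidth = 1 Mbps
Packet in bits = 1024 * 8 = 8192 bits
Bandwidth = 1 * 10^6 = 1000000 bps
Time = 8192 / 1000000 seconds
Time in us = 8192 * 10^6 / 1000000 = 8192

8192


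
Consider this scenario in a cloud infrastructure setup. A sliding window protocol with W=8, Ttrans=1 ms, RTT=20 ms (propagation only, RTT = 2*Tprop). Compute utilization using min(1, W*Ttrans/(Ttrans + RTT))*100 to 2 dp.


Given: W = 8, Ttrans = 1 ms, RTT = 20 ms (= 2 * Tprop, Tprop = 10 ms)
Cycle time = Ttrans + RTT = 1 + 20 = 21 ms (first packet sent until its ACK returns)
W * Ttrans = 8 * 1 = 8 ms of sending per cycle
W * Ttrans / (Ttrans + RTT) = 8 / 21 = 0.380952
U = min(1, 0.380952) = 0.380952
U% = 38.10%

38.10


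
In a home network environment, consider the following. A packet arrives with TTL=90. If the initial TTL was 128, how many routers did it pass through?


Given: initial TTL = 128, received TTL = 90
Hops = initial TTL - received TTL
Hops = 128 - 90 = 38

38


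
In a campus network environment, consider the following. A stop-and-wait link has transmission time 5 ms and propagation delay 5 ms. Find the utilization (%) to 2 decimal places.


Given: Ttrans = 5 ms, Tprop = 5 ms
RTT = 2 * Tprop = 2 * 5 = 10 ms
U = Ttrans / (Ttrans + RTT)
U = 5 / (5 + 10)
U = 5 / 15 = 0.333333
U% = 33.33%

33.33


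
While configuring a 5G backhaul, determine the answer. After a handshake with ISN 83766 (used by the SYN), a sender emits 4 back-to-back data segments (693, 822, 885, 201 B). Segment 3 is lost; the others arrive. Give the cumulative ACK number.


SYN uses sequence number 83766; first data byte = ISN + 1 = 83767.
Segment 1: SEQ = 83767, len = 693 B, covers [83767, 84459]
Segment 2: SEQ = 84460, len = 822 B, covers [84460, 85281]
Segment 3: SEQ = 85282, len = 885 B, covers [85282, 86166] [LOST]
Segment 4: SEQ = 86167, len = 201 B, covers [86167, 86367]
In-order data received: bytes [83767, 85281] (segments 1..2).
Segment 3 missing -> gap begins at byte 85282; later segments buffered out of order.
Cumulative ACK = next expected in-order byte = 83767 + 693 + 822 = 85282

85282


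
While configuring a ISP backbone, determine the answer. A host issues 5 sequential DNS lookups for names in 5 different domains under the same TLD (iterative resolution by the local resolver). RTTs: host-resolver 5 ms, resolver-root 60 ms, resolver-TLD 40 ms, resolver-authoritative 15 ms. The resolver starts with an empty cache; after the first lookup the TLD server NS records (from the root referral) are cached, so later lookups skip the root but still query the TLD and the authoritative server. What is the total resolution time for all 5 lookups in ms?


Lookup 1 (cold cache): local + root + TLD + auth = 5 + 60 + 40 + 15 = 120 ms
Lookups 2..5 (TLD NS cached -> skip root; new domain -> still ask TLD and auth): local + TLD + auth = 5 + 40 + 15 = 60 ms each
Remaining 4 lookups: 4 * 60 = 240 ms
Total = 120 + 240 = 360 ms

360


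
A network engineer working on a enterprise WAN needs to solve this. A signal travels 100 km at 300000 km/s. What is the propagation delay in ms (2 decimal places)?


Given: distance = 100 km, speed = 300000 km/s
Delay = distance / speed = 100 / 300000 seconds
Delay in ms = 100 * 1000 / 300000
Delay = 0.3333 ms
Rounded to 2 dp = 0.33 ms

0.33


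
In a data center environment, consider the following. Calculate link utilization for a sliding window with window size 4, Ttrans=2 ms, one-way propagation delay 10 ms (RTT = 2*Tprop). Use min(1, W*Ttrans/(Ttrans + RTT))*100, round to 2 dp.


Given: W = 4, Ttrans = 2 ms, RTT = 20 ms (= 2 * Tprop, Tprop = 10 ms)
Cycle time = Ttrans + RTT = 2 + 20 = 22 ms (first packet sent until its ACK returns)
W * Ttrans = 4 * 2 = 8 ms of sending per cycle
W * Ttrans / (Ttrans + RTT) = 8 / 22 = 0.363636
U = min(1, 0.363636) = 0.363636
U% = 36.36%

36.36


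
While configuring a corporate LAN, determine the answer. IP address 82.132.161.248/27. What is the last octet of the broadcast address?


Given: IP = 82.132.161.248, prefix = /27
Host bits = 32 - 27 = 5
Network last octet = 248 AND mask = 224
Host part size = 2^5 - 1 = 31
Broadcast last octet = 224 OR 31 = 255

255


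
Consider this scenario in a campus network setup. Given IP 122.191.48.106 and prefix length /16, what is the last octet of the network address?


Given: IP = 122.191.48.106, prefix = /16
Subnet mask = 255.255.0.0
Last octet of IP: 106
Last octet of mask: 0
Network last octet = 106 AND 0 = 0

0


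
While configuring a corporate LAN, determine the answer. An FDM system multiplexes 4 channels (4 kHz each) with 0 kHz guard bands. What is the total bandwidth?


Given: 4 channels, 4 kHz each, guard = 0 kHz
Channel bandwidth = 4 * 4 = 16 kHz
Guard bands = 3 gaps * 0 kHz = 0 kHz
Total = 16 + 0 = 16 kHz

16


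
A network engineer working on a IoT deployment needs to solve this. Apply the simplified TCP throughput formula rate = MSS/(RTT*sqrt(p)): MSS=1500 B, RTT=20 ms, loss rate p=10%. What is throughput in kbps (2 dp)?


Given: MSS = 1500 bytes, RTT = 20 ms, loss = 10%
RTT in seconds = 20 / 1000 = 0.02
Loss rate = 10% = 0.1
sqrt(loss) = sqrt(0.1) = 0.316227766017
Throughput (bytes/s) = 1500 / (0.02 * 0.316227766017) = 237170.8245
Throughput (kbps) = 237170.8245 * 8 / 1000 = 1897.366596 -> 1897.37 kbps (2 dp)

1897.37


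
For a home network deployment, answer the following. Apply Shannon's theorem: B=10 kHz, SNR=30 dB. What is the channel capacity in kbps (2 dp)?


Given: B = 10 kHz, SNR = 30 dB
SNR linear = 10^(30/10) = 1000
1 + SNR = 1001
log2(1001) = 9.9672262588
C = 10 * 1000 * 9.9672262588 = 99672.2626 bps
C = 99.672263 kbps -> 99.67 kbps (2 dp)

99.67


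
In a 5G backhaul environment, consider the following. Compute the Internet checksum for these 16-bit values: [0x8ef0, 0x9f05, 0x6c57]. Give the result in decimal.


Given words: [0x8ef0, 0x9f05, 0x6c57]
Step 1: Sum all words
Raw sum = 36592 + 40709 + 27735 = 105036
Step 2: Fold carry: (39500 + 1) = 39501
One's complement = ~39501 & 0xFFFF = 26034

26034


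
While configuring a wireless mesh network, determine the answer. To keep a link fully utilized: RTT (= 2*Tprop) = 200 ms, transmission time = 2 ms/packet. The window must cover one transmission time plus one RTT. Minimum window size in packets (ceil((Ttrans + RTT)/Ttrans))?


Given: Ttrans = 2 ms, RTT = 200 ms (= 2 * Tprop, Tprop = 100 ms)
Time until first ACK returns = Ttrans + RTT = 2 + 200 = 202 ms
Need W * Ttrans >= Ttrans + RTT  ->  W >= (Ttrans + RTT) / Ttrans
(Ttrans + RTT) / Ttrans = 202 / 2 = 101
W_min = ceil(101) = 101

101


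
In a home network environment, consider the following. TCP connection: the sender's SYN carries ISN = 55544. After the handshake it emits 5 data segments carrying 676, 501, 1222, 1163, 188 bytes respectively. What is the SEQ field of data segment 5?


The SYN occupies sequence number ISN = 55544, so the first data byte is ISN + 1 = 55545.
SEQ of data segment i = (ISN + 1) + sum of payload sizes of segments 1..i-1.
Segment 1: SEQ = 55545, payload = 676 bytes
Segment 2: SEQ = 56221, payload = 501 bytes
Segment 3: SEQ = 56722, payload = 1222 bytes
Segment 4: SEQ = 57944, payload = 1163 bytes
Segment 5: SEQ = 59107, payload = 188 bytes
SEQ of segment 5 = 55545 + 676 + 501 + 1222 + 1163 = 59107

59107


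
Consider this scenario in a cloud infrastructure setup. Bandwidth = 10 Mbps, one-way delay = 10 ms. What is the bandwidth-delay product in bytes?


Given: bandwidth = 10 Mbps, delay = 10 ms
BDP in bits = 10 * 10^6 * 10 / 1000
BDP in bits = 100000
BDP in bytes = 100000 / 8 = 12500

12500


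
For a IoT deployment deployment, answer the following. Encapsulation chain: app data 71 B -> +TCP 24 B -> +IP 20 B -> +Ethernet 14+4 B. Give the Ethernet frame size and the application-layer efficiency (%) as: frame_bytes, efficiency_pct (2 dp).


TCP segment = 71 + 24 = 95 B
IP packet = 95 + 20 = 115 B
Ethernet frame = 115 + 14 + 4 = 133 B
Efficiency = app / frame = 71 / 133 = 0.533835 = 53.3835% -> 53.38% (2 dp)

133, 53.38


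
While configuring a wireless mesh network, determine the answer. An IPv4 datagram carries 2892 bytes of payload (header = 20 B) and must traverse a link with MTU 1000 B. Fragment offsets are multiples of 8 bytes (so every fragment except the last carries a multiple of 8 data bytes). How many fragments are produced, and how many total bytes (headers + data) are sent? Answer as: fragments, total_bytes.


Max data per non-final fragment = floor((MTU - header)/8)*8 = floor((1000 - 20)/8)*8 = floor(980/8)*8 = 976 B
Final fragment needs no 8-byte alignment: it can carry up to MTU - header = 980 B
Non-final fragments needed = ceil((payload - 980) / 976) = ceil(1912/976) = ceil(1.9590) = 2
Number of fragments = 2 + 1 = 3
Fragment sizes (data): 2 * 976 B + 940 B (last, 940 <= 980 OK)
Total bytes sent = payload + n_frags * header = 2892 + 3*20 = 2892 + 60 = 2952 B

3, 2952


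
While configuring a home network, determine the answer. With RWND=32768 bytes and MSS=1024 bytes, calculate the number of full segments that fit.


Given: RWND = 32768 bytes, MSS = 1024 bytes
Full segments = floor(RWND / MSS)
Full segments = floor(32768 / 1024)
Full segments = floor(32.0) = 32

32


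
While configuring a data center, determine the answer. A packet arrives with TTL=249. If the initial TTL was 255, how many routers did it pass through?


Given: initial TTL = 255, received TTL = 249
Hops = initial TTL - received TTL
Hops = 255 - 249 = 6

6


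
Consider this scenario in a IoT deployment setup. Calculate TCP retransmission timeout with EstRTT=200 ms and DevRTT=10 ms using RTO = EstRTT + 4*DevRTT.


Given: EstRTT = 200 ms, DevRTT = 10 ms
Timeout = EstRTT + 4 * DevRTT
4 * DevRTT = 4 * 10 = 40
Timeout = 200 + 40 = 240 ms

240


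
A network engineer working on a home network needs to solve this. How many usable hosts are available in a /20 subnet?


Given: subnet mask /20
Host bits = 32 - 20 = 12
Total addresses = 2^12 = 4096
Usable hosts = 4096 - 2 (network + broadcast) = 4094

4094


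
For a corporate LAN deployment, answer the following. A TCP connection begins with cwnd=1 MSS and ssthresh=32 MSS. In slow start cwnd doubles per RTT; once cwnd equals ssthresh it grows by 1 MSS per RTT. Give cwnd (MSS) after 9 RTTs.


RTT 0: cwnd = 1 MSS (initial)
RTT 1: cwnd = 2 MSS (slow start, doubled)
RTT 2: cwnd = 4 MSS (slow start, doubled)
RTT 3: cwnd = 8 MSS (slow start, doubled)
RTT 4: cwnd = 16 MSS (slow start, doubled)
RTT 5: cwnd = 32 MSS (slow start, doubled)
RTT 6: cwnd = 33 MSS (congestion avoidance, +1)
RTT 7: cwnd = 34 MSS (congestion avoidance, +1)
RTT 8: cwnd = 35 MSS (congestion avoidance, +1)
RTT 9: cwnd = 36 MSS (congestion avoidance, +1)

36


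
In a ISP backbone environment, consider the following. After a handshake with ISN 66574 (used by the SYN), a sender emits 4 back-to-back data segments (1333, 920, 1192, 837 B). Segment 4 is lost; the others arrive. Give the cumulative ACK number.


SYN uses sequence number 66574; first data byte = ISN + 1 = 66575.
Segment 1: SEQ = 66575, len = 1333 B, covers [66575, 67907]
Segment 2: SEQ = 67908, len = 920 B, covers [67908, 68827]
Segment 3: SEQ = 68828, len = 1192 B, covers [68828, 70019]
Segment 4: SEQ = 70020, len = 837 B, covers [70020, 70856] [LOST]
In-order data received: bytes [66575, 70019] (segments 1..3).
Segment 4 missing -> gap begins at byte 70020.
Cumulative ACK = next expected in-order byte = 66575 + 1333 + 920 + 1192 = 70020

70020


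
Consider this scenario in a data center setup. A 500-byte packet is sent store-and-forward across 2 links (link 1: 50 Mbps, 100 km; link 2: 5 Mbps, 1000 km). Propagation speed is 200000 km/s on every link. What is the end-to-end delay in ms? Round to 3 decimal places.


Packet = 500 bytes = 4000 bits. Store-and-forward: sum (t_trans + t_prop) per link.
Link 1: t_trans = 4000/(50*10^6) s = 0.0800 ms; t_prop = 100/200000 s = 0.5000 ms; subtotal = 0.5800 ms
Link 2: t_trans = 4000/(5*10^6) s = 0.8000 ms; t_prop = 1000/200000 s = 5.0000 ms; subtotal = 5.8000 ms
End-to-end = 0.5800 + 5.8000 = 6.3800 ms -> 6.380 ms (3 dp)

6.380


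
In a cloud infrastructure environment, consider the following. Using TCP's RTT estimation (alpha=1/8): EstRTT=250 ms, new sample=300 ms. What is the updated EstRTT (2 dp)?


Given: EstRTT = 250 ms, SampleRTT = 300 ms, alpha = 1/8
New EstRTT = (1 - alpha) * EstRTT + alpha * SampleRTT
(7/8) * 250 = 218.75
(1/8) * 300 = 37.5
New EstRTT = 218.75 + 37.5 = 256.25 ms -> 256.25 ms (2 dp)

256.25


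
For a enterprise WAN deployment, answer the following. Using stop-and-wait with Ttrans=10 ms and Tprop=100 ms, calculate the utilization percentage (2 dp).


Given: Ttrans = 10 ms, Tprop = 100 ms
RTT = 2 * Tprop = 2 * 100 = 200 ms
U = Ttrans / (Ttrans + RTT)
U = 10 / (10 + 200)
U = 10 / 210 = 0.047619
U% = 4.76%

4.76


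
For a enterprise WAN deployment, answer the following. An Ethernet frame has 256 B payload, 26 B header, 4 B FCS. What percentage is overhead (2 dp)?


Given: payload = 256 B, header = 26 B, trailer = 4 B
Overhead bytes = header + trailer = 26 + 4 = 30
Total frame = payload + overhead = 256 + 30 = 286
Overhead % = 30 / 286 * 100 = 10.4895% -> 10.49% (2 dp)

10.49


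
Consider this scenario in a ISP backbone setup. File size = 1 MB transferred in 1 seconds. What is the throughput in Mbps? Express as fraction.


Given: file = 1 MB, time = 1 s
File in Mb = 1 * 8 = 8 Mb
Throughput = 8 / 1 Mbps
Throughput = 8 Mbps

8


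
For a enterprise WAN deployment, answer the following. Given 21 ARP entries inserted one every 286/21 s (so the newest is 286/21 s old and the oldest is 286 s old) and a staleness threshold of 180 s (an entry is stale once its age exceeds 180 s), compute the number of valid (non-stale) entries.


Ages are k * 286/21 s for k = 1..21 (spacing = 13.6190 s).
Entry k is valid iff k * 286/21 <= 180 iff k <= 21 * 180 / 286 = 13.2168
n_valid = floor(13.2168) = 13
(n_stale = 21 - 13 = 8)

13


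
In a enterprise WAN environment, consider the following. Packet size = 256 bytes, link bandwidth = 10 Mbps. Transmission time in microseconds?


Given: packet = 256 bytes, bandwidth = 10 Mbps
Packet in bits = 256 * 8 = 2048 bits
Bandwidth = 10 * 10^6 = 10000000 bps
Time = 2048 / 10000000 seconds
Time in us = 2048 * 10^6 / 10000000 = 204.8

204.8


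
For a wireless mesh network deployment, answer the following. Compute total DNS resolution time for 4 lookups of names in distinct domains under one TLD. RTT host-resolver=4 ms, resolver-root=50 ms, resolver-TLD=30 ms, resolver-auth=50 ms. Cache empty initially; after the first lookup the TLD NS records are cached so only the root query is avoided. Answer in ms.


Lookup 1 (cold cache): local + root + TLD + auth = 4 + 50 + 30 + 50 = 134 ms
Lookups 2..4 (TLD NS cached -> skip root; new domain -> still ask TLD and auth): local + TLD + auth = 4 + 30 + 50 = 84 ms each
Remaining 3 lookups: 3 * 84 = 252 ms
Total = 134 + 252 = 386 ms

386


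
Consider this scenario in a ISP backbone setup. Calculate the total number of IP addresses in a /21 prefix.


Given: CIDR prefix /21
Host bits = 32 - 21 = 11
Total addresses = 2^11 = 2048

2048


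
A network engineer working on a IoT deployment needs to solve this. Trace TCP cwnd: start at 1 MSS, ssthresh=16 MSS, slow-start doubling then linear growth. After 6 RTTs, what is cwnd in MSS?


RTT 0: cwnd = 1 MSS (initial)
RTT 1: cwnd = 2 MSS (slow start, doubled)
RTT 2: cwnd = 4 MSS (slow start, doubled)
RTT 3: cwnd = 8 MSS (slow start, doubled)
RTT 4: cwnd = 16 MSS (slow start, doubled)
RTT 5: cwnd = 17 MSS (congestion avoidance, +1)
RTT 6: cwnd = 18 MSS (congestion avoidance, +1)

18


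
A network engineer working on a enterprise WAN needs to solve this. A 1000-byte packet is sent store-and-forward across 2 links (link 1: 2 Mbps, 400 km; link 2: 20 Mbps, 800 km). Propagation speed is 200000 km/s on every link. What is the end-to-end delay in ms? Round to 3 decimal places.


Packet = 1000 bytes = 8000 bits. Store-and-forward: sum (t_trans + t_prop) per link.
Link 1: t_trans = 8000/(2*10^6) s = 4.0000 ms; t_prop = 400/200000 s = 2.0000 ms; subtotal = 6.0000 ms
Link 2: t_trans = 8000/(20*10^6) s = 0.4000 ms; t_prop = 800/200000 s = 4.0000 ms; subtotal = 4.4000 ms
End-to-end = 6.0000 + 4.4000 = 10.4000 ms -> 10.400 ms (3 dp)

10.400


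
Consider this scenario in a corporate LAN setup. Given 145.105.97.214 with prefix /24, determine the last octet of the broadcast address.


Given: IP = 145.105.97.214, prefix = /24
Host bits = 32 - 24 = 8
Network last octet = 214 AND mask = 0
Host part size = 2^8 - 1 = 255
Broadcast last octet = 0 OR 255 = 255

255


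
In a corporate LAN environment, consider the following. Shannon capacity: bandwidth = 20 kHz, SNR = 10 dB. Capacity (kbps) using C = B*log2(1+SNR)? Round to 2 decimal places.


Given: B = 20 kHz, SNR = 10 dB
SNR linear = 10^(10/10) = 10
1 + SNR = 11
log2(11) = 3.4594316186
C = 20 * 1000 * 3.4594316186 = 69188.6324 bps
C = 69.188632 kbps -> 69.19 kbps (2 dp)

69.19


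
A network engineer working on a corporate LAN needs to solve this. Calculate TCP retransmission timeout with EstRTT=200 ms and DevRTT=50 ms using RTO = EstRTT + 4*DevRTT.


Given: EstRTT = 200 ms, DevRTT = 50 ms
Timeout = EstRTT + 4 * DevRTT
4 * DevRTT = 4 * 50 = 200
Timeout = 200 + 200 = 400 ms

400


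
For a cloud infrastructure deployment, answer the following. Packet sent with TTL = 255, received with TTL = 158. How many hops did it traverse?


Given: initial TTL = 255, received TTL = 158
Hops = initial TTL - received TTL
Hops = 255 - 158 = 97

97


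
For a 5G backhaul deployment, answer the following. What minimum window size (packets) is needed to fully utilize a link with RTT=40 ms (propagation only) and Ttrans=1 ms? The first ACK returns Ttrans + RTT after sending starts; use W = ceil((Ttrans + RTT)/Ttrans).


Given: Ttrans = 1 ms, RTT = 40 ms (= 2 * Tprop, Tprop = 20 ms)
Time until first ACK returns = Ttrans + RTT = 1 + 40 = 41 ms
Need W * Ttrans >= Ttrans + RTT  ->  W >= (Ttrans + RTT) / Ttrans
(Ttrans + RTT) / Ttrans = 41 / 1 = 41
W_min = ceil(41) = 41

41


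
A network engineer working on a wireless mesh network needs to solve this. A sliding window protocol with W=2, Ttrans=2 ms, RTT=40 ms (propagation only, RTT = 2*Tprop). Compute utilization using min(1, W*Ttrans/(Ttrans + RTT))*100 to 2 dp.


Given: W = 2, Ttrans = 2 ms, RTT = 40 ms (= 2 * Tprop, Tprop = 20 ms)
Cycle time = Ttrans + RTT = 2 + 40 = 42 ms (first packet sent until its ACK returns)
W * Ttrans = 2 * 2 = 4 ms of sending per cycle
W * Ttrans / (Ttrans + RTT) = 4 / 42 = 0.095238
U = min(1, 0.095238) = 0.095238
U% = 9.52%

9.52


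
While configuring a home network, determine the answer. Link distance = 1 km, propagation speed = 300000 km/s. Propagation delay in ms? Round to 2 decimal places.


Given: distance = 1 km, speed = 300000 km/s
Delay = distance / speed = 1 / 300000 seconds
Delay in ms = 1 * 1000 / 300000
Delay = 0.0033 ms
Rounded to 2 dp = 0.00 ms

0.00


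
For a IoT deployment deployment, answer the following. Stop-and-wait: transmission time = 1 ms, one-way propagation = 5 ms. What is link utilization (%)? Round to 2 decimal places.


Given: Ttrans = 1 ms, Tprop = 5 ms
RTT = 2 * Tprop = 2 * 5 = 10 ms
U = Ttrans / (Ttrans + RTT)
U = 1 / (1 + 10)
U = 1 / 11 = 0.090909
U% = 9.09%

9.09


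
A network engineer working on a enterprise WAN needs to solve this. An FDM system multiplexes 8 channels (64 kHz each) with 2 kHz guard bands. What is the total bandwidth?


Given: 8 channels, 64 kHz each, guard = 2 kHz
Channel bandwidth = 8 * 64 = 512 kHz
Guard bands = 7 gaps * 2 kHz = 14 kHz
Total = 512 + 14 = 526 kHz

526


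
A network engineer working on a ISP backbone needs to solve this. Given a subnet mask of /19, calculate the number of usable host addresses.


Given: subnet mask /19
Host bits = 32 - 19 = 13
Total addresses = 2^13 = 8192
Usable hosts = 8192 - 2 (network + broadcast) = 8190

8190


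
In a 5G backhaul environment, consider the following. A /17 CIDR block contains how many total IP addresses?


Given: CIDR prefix /17
Host bits = 32 - 17 = 15
Total addresses = 2^15 = 32768

32768


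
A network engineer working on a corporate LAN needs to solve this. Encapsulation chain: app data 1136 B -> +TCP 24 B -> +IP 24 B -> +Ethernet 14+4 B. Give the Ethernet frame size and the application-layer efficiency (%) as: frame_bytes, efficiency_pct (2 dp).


TCP segment = 1136 + 24 = 1160 B
IP packet = 1160 + 24 = 1184 B
Ethernet frame = 1184 + 14 + 4 = 1202 B
Efficiency = app / frame = 1136 / 1202 = 0.945092 = 94.5092% -> 94.51% (2 dp)

1202, 94.51


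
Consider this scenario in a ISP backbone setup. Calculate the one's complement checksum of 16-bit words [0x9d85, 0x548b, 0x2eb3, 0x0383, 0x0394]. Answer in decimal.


Given words: [0x9d85, 0x548b, 0x2eb3, 0x0383, 0x0394]
Step 1: Sum all words
Raw sum = 40325 + 21643 + 11955 + 899 + 916 = 75738
Step 2: Fold carry: (10202 + 1) = 10203
One's complement = ~10203 & 0xFFFF = 55332

55332


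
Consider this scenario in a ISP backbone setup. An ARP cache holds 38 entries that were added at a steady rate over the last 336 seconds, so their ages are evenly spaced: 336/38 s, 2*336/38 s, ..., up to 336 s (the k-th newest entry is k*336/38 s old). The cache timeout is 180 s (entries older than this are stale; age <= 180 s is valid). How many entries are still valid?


Ages are k * 336/38 s for k = 1..38 (spacing = 8.8421 s).
Entry k is valid iff k * 336/38 <= 180 iff k <= 38 * 180 / 336 = 20.3571
n_valid = floor(20.3571) = 20
(n_stale = 38 - 20 = 18)

20


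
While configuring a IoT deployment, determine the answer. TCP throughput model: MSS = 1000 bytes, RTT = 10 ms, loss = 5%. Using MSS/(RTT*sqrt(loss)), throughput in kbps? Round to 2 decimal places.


Given: MSS = 1000 bytes, RTT = 10 ms, loss = 5%
RTT in seconds = 10 / 1000 = 0.01
Loss rate = 5% = 0.05
sqrt(loss) = sqrt(0.05) = 0.223606797750
Throughput (bytes/s) = 1000 / (0.01 * 0.223606797750) = 447213.5955
Throughput (kbps) = 447213.5955 * 8 / 1000 = 3577.708764 -> 3577.71 kbps (2 dp)

3577.71


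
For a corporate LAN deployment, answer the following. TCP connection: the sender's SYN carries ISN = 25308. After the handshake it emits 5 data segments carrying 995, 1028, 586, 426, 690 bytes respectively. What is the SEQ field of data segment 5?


The SYN occupies sequence number ISN = 25308, so the first data byte is ISN + 1 = 25309.
SEQ of data segment i = (ISN + 1) + sum of payload sizes of segments 1..i-1.
Segment 1: SEQ = 25309, payload = 995 bytes
Segment 2: SEQ = 26304, payload = 1028 bytes
Segment 3: SEQ = 27332, payload = 586 bytes
Segment 4: SEQ = 27918, payload = 426 bytes
Segment 5: SEQ = 28344, payload = 690 bytes
SEQ of segment 5 = 25309 + 995 + 1028 + 586 + 426 = 28344

28344


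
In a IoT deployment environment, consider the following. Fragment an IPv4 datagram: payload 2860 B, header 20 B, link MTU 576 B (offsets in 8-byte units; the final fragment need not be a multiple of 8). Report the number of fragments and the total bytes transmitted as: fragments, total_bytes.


Max data per non-final fragment = floor((MTU - header)/8)*8 = floor((576 - 20)/8)*8 = floor(556/8)*8 = 552 B
Final fragment needs no 8-byte alignment: it can carry up to MTU - header = 556 B
Non-final fragments needed = ceil((payload - 556) / 552) = ceil(2304/552) = ceil(4.1739) = 5
Number of fragments = 5 + 1 = 6
Fragment sizes (data): 5 * 552 B + 100 B (last, 100 <= 556 OK)
Total bytes sent = payload + n_frags * header = 2860 + 6*20 = 2860 + 120 = 2980 B

6, 2980


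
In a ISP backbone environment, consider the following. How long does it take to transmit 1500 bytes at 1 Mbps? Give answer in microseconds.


Given: packet = 1500 bytes, bandwidth = 1 Mbps
Packet in bits = 1500 * 8 = 12000 bits
Bandwidth = 1 * 10^6 = 1000000 bps
Time = 12000 / 1000000 seconds
Time in us = 12000 * 10^6 / 1000000 = 12000

12000


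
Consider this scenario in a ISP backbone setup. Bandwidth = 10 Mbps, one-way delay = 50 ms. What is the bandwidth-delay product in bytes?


Given: bandwidth = 10 Mbps, delay = 50 ms
BDP in bits = 10 * 10^6 * 50 / 1000
BDP in bits = 500000
BDP in bytes = 500000 / 8 = 62500

62500


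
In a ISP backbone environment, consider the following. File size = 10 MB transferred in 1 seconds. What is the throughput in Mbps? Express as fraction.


Given: file = 10 MB, time = 1 s
File in Mb = 10 * 8 = 80 Mb
Throughput = 80 / 1 Mbps
Throughput = 80 Mbps

80


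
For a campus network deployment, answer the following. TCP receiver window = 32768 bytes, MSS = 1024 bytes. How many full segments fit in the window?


Given: RWND = 32768 bytes, MSS = 1024 bytes
Full segments = floor(RWND / MSS)
Full segments = floor(32768 / 1024)
Full segments = floor(32.0) = 32

32


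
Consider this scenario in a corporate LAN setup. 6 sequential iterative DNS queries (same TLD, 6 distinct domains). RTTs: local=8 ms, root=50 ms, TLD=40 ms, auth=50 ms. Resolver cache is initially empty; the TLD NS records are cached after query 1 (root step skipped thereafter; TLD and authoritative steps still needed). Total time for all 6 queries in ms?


Lookup 1 (cold cache): local + root + TLD + auth = 8 + 50 + 40 + 50 = 148 ms
Lookups 2..6 (TLD NS cached -> skip root; new domain -> still ask TLD and auth): local + TLD + auth = 8 + 40 + 50 = 98 ms each
Remaining 5 lookups: 5 * 98 = 490 ms
Total = 148 + 490 = 638 ms

638


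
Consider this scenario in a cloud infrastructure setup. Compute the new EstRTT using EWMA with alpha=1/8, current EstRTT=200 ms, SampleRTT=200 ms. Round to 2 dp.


Given: EstRTT = 200 ms, SampleRTT = 200 ms, alpha = 1/8
New EstRTT = (1 - alpha) * EstRTT + alpha * SampleRTT
(7/8) * 200 = 175
(1/8) * 200 = 25
New EstRTT = 175 + 25 = 200 ms -> 200.00 ms (2 dp)

200.00


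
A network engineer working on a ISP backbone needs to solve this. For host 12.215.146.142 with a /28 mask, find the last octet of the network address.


Given: IP = 12.215.146.142, prefix = /28
Subnet mask = 255.255.255.240
Last octet of IP: 142
Last octet of mask: 240
Network last octet = 142 AND 240 = 128

128


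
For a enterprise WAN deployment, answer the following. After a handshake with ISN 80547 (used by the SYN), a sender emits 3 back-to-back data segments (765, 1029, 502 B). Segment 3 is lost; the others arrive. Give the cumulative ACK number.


SYN uses sequence number 80547; first data byte = ISN + 1 = 80548.
Segment 1: SEQ = 80548, len = 765 B, covers [80548, 81312]
Segment 2: SEQ = 81313, len = 1029 B, covers [81313, 82341]
Segment 3: SEQ = 82342, len = 502 B, covers [82342, 82843] [LOST]
In-order data received: bytes [80548, 82341] (segments 1..2).
Segment 3 missing -> gap begins at byte 82342.
Cumulative ACK = next expected in-order byte = 80548 + 765 + 1029 = 82342

82342


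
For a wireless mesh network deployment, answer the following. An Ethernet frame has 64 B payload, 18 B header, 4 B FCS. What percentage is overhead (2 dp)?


Given: payload = 64 B, header = 18 B, trailer = 4 B
Overhead bytes = header + trailer = 18 + 4 = 22
Total frame = payload + overhead = 64 + 22 = 86
Overhead % = 22 / 86 * 100 = 25.5814% -> 25.58% (2 dp)

25.58


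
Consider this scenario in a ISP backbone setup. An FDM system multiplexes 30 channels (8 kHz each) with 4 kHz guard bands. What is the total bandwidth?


Given: 30 channels, 8 kHz each, guard = 4 kHz
Channel bandwidth = 30 * 8 = 240 kHz
Guard bands = 29 gaps * 4 kHz = 116 kHz
Total = 240 + 116 = 356 kHz

356


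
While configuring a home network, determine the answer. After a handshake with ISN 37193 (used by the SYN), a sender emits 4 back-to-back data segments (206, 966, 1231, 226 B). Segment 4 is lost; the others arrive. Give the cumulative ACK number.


SYN uses sequence number 37193; first data byte = ISN + 1 = 37194.
Segment 1: SEQ = 37194, len = 206 B, covers [37194, 37399]
Segment 2: SEQ = 37400, len = 966 B, covers [37400, 38365]
Segment 3: SEQ = 38366, len = 1231 B, covers [38366, 39596]
Segment 4: SEQ = 39597, len = 226 B, covers [39597, 39822] [LOST]
In-order data received: bytes [37194, 39596] (segments 1..3).
Segment 4 missing -> gap begins at byte 39597.
Cumulative ACK = next expected in-order byte = 37194 + 206 + 966 + 1231 = 39597

39597


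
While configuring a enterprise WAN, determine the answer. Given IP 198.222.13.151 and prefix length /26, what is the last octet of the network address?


Given: IP = 198.222.13.151, prefix = /26
Subnet mask = 255.255.255.192
Last octet of IP: 151
Last octet of mask: 192
Network last octet = 151 AND 192 = 128

128


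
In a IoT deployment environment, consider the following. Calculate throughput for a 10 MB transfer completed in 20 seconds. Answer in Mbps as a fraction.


Given: file = 10 MB, time = 20 s
File in Mb = 10 * 8 = 80 Mb
Throughput = 80 / 20 Mbps
Throughput = 4 Mbps

4


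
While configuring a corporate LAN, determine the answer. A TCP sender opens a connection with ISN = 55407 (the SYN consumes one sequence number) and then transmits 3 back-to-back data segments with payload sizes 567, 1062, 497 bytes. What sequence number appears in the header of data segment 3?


The SYN occupies sequence number ISN = 55407, so the first data byte is ISN + 1 = 55408.
SEQ of data segment i = (ISN + 1) + sum of payload sizes of segments 1..i-1.
Segment 1: SEQ = 55408, payload = 567 bytes
Segment 2: SEQ = 55975, payload = 1062 bytes
Segment 3: SEQ = 57037, payload = 497 bytes
SEQ of segment 3 = 55408 + 567 + 1062 = 57037

57037


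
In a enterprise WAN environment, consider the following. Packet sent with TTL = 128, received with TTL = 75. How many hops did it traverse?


Given: initial TTL = 128, received TTL = 75
Hops = initial TTL - received TTL
Hops = 128 - 75 = 53

53


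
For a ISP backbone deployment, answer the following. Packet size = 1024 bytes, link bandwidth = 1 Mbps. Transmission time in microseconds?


Given: packet = 1024 bytes, bandwidth = 1 Mbps
Packet in bits = 1024 * 8 = 8192 bits
Bandwidth = 1 * 10^6 = 1000000 bps
Time = 8192 / 1000000 seconds
Time in us = 8192 * 10^6 / 1000000 = 8192

8192


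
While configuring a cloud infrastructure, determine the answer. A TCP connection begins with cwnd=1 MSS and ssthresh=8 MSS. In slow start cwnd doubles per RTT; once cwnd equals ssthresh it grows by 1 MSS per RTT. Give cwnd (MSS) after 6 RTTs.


RTT 0: cwnd = 1 MSS (initial)
RTT 1: cwnd = 2 MSS (slow start, doubled)
RTT 2: cwnd = 4 MSS (slow start, doubled)
RTT 3: cwnd = 8 MSS (slow start, doubled)
RTT 4: cwnd = 9 MSS (congestion avoidance, +1)
RTT 5: cwnd = 10 MSS (congestion avoidance, +1)
RTT 6: cwnd = 11 MSS (congestion avoidance, +1)

11


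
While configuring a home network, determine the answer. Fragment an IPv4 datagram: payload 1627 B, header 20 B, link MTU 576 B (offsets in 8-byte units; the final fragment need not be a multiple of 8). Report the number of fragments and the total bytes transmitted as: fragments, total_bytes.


Max data per non-final fragment = floor((MTU - header)/8)*8 = floor((576 - 20)/8)*8 = floor(556/8)*8 = 552 B
Final fragment needs no 8-byte alignment: it can carry up to MTU - header = 556 B
Non-final fragments needed = ceil((payload - 556) / 552) = ceil(1071/552) = ceil(1.9402) = 2
Number of fragments = 2 + 1 = 3
Fragment sizes (data): 2 * 552 B + 523 B (last, 523 <= 556 OK)
Total bytes sent = payload + n_frags * header = 1627 + 3*20 = 1627 + 60 = 1687 B

3, 1687


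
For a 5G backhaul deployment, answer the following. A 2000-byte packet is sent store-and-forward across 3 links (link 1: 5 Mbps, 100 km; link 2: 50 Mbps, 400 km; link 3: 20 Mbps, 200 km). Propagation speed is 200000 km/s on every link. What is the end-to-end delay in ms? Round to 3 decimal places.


Packet = 2000 bytes = 16000 bits. Store-and-forward: sum (t_trans + t_prop) per link.
Link 1: t_trans = 16000/(5*10^6) s = 3.2000 ms; t_prop = 100/200000 s = 0.5000 ms; subtotal = 3.7000 ms
Link 2: t_trans = 16000/(50*10^6) s = 0.3200 ms; t_prop = 400/200000 s = 2.0000 ms; subtotal = 2.3200 ms
Link 3: t_trans = 16000/(20*10^6) s = 0.8000 ms; t_prop = 200/200000 s = 1.0000 ms; subtotal = 1.8000 ms
End-to-end = 3.7000 + 2.3200 + 1.8000 = 7.8200 ms -> 7.820 ms (3 dp)

7.820


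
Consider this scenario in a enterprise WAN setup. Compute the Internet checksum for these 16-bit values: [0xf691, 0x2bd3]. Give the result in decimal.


Given words: [0xf691, 0x2bd3]
Step 1: Sum all words
Raw sum = 63121 + 11219 = 74340
Step 2: Fold carry: (8804 + 1) = 8805
One's complement = ~8805 & 0xFFFF = 56730

56730


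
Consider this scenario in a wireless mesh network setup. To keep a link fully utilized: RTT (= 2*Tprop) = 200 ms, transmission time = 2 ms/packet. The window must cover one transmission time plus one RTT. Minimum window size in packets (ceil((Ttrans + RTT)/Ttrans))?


Given: Ttrans = 2 ms, RTT = 200 ms (= 2 * Tprop, Tprop = 100 ms)
Time until first ACK returns = Ttrans + RTT = 2 + 200 = 202 ms
Need W * Ttrans >= Ttrans + RTT  ->  W >= (Ttrans + RTT) / Ttrans
(Ttrans + RTT) / Ttrans = 202 / 2 = 101
W_min = ceil(101) = 101

101


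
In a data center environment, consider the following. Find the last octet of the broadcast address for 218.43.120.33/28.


Given: IP = 218.43.120.33, prefix = /28
Host bits = 32 - 28 = 4
Network last octet = 33 AND mask = 32
Host part size = 2^4 - 1 = 15
Broadcast last octet = 32 OR 15 = 47

47


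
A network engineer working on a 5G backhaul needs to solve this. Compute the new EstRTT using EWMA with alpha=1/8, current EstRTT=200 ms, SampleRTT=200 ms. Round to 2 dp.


Given: EstRTT = 200 ms, SampleRTT = 200 ms, alpha = 1/8
New EstRTT = (1 - alpha) * EstRTT + alpha * SampleRTT
(7/8) * 200 = 175
(1/8) * 200 = 25
New EstRTT = 175 + 25 = 200 ms -> 200.00 ms (2 dp)

200.00


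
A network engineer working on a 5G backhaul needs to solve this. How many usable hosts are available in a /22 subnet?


Given: subnet mask /22
Host bits = 32 - 22 = 10
Total addresses = 2^10 = 1024
Usable hosts = 1024 - 2 (network + broadcast) = 1022

1022
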